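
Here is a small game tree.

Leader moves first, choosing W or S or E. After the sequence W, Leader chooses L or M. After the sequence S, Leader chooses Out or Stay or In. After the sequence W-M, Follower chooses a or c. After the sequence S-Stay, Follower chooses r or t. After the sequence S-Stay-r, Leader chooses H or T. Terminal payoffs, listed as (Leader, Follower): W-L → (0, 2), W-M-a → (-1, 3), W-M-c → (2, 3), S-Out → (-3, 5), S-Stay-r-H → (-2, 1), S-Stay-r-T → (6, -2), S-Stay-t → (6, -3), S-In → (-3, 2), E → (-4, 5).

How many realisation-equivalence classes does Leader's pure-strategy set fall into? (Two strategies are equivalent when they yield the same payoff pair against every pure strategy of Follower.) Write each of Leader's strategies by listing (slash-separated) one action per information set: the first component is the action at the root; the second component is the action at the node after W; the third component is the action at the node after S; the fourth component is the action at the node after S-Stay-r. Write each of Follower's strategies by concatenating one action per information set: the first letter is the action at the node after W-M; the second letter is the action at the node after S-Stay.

7

Leader has 36 pure strategies: W/L/Out/H, W/L/Out/T, W/L/Stay/H, W/L/Stay/T, W/L/In/H, W/L/In/T, W/M/Out/H, W/M/Out/T, W/M/Stay/H, W/M/Stay/T, W/M/In/H, W/M/In/T, S/L/Out/H, S/L/Out/T, S/L/Stay/H, S/L/Stay/T, S/L/In/H, S/L/In/T, S/M/Out/H, S/M/Out/T, S/M/Stay/H, S/M/Stay/T, S/M/In/H, S/M/In/T, E/L/Out/H, E/L/Out/T, E/L/Stay/H, E/L/Stay/T, E/L/In/H, E/L/In/T, E/M/Out/H, E/M/Out/T, E/M/Stay/H, E/M/Stay/T, E/M/In/H, E/M/In/T. Columns: ar, at, cr, ct.
{W/L/Out/H, W/L/Out/T, W/L/Stay/H, W/L/Stay/T, W/L/In/H, W/L/In/T} → row (0,2) (0,2) (0,2) (0,2)
{W/M/Out/H, W/M/Out/T, W/M/Stay/H, W/M/Stay/T, W/M/In/H, W/M/In/T} → row (-1,3) (-1,3) (2,3) (2,3)
{S/L/Out/H, S/L/Out/T, S/M/Out/H, S/M/Out/T} → row (-3,5) (-3,5) (-3,5) (-3,5)
{S/L/Stay/H, S/M/Stay/H} → row (-2,1) (6,-3) (-2,1) (6,-3)
{S/L/Stay/T, S/M/Stay/T} → row (6,-2) (6,-3) (6,-2) (6,-3)
{S/L/In/H, S/L/In/T, S/M/In/H, S/M/In/T} → row (-3,2) (-3,2) (-3,2) (-3,2)
{E/L/Out/H, E/L/Out/T, E/L/Stay/H, E/L/Stay/T, E/L/In/H, E/L/In/T, E/M/Out/H, E/M/Out/T, E/M/Stay/H, E/M/Stay/T, E/M/In/H, E/M/In/T} → row (-4,5) (-4,5) (-4,5) (-4,5)
That's 7 distinct rows out of 36 strategies.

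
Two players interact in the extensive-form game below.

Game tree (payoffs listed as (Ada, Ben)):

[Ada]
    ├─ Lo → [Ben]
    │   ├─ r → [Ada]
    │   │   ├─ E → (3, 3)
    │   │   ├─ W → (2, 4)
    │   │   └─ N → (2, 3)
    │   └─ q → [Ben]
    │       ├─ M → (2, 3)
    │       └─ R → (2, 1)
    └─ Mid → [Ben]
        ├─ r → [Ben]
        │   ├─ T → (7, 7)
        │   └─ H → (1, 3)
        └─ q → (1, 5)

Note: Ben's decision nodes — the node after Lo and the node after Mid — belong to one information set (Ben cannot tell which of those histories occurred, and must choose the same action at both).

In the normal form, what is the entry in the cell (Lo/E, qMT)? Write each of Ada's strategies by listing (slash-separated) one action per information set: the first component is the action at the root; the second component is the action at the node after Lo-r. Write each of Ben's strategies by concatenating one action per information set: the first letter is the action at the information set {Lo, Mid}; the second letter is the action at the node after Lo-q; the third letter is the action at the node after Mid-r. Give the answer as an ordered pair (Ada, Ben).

Trace the play path from the root:
  Ada plays Lo
  Ben plays q at [Lo]
  Ben plays M at [Lo-q]
→ terminal payoff (2, 3).
(Ada's choice at the node after Lo-r is never reached on this path, so it doesn't affect the outcome.)

(2, 3)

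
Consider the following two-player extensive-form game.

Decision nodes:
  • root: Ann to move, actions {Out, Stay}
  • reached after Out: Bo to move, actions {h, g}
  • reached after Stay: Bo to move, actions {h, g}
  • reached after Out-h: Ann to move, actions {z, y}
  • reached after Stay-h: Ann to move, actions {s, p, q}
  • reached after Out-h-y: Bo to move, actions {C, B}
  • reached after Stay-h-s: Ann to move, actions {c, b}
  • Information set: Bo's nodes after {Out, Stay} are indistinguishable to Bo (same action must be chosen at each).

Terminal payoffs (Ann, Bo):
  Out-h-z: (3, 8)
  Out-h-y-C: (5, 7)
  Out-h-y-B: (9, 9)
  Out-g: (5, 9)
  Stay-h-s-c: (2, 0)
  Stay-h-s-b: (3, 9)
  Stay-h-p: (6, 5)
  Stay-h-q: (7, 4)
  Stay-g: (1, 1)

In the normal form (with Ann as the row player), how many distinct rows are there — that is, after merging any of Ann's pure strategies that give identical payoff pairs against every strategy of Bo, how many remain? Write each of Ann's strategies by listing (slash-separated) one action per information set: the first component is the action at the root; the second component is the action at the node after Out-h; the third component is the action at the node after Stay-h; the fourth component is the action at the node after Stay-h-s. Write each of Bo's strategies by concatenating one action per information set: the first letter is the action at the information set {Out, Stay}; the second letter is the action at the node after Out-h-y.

6

Ann has 24 pure strategies: Out/z/s/c, Out/z/s/b, Out/z/p/c, Out/z/p/b, Out/z/q/c, Out/z/q/b, Out/y/s/c, Out/y/s/b, Out/y/p/c, Out/y/p/b, Out/y/q/c, Out/y/q/b, Stay/z/s/c, Stay/z/s/b, Stay/z/p/c, Stay/z/p/b, Stay/z/q/c, Stay/z/q/b, Stay/y/s/c, Stay/y/s/b, Stay/y/p/c, Stay/y/p/b, Stay/y/q/c, Stay/y/q/b. Columns: hC, hB, gC, gB.
{Out/z/s/c, Out/z/s/b, Out/z/p/c, Out/z/p/b, Out/z/q/c, Out/z/q/b} → row (3,8) (3,8) (5,9) (5,9)
{Out/y/s/c, Out/y/s/b, Out/y/p/c, Out/y/p/b, Out/y/q/c, Out/y/q/b} → row (5,7) (9,9) (5,9) (5,9)
{Stay/z/s/c, Stay/y/s/c} → row (2,0) (2,0) (1,1) (1,1)
{Stay/z/s/b, Stay/y/s/b} → row (3,9) (3,9) (1,1) (1,1)
{Stay/z/p/c, Stay/z/p/b, Stay/y/p/c, Stay/y/p/b} → row (6,5) (6,5) (1,1) (1,1)
{Stay/z/q/c, Stay/z/q/b, Stay/y/q/c, Stay/y/q/b} → row (7,4) (7,4) (1,1) (1,1)
That's 6 distinct rows out of 24 strategies.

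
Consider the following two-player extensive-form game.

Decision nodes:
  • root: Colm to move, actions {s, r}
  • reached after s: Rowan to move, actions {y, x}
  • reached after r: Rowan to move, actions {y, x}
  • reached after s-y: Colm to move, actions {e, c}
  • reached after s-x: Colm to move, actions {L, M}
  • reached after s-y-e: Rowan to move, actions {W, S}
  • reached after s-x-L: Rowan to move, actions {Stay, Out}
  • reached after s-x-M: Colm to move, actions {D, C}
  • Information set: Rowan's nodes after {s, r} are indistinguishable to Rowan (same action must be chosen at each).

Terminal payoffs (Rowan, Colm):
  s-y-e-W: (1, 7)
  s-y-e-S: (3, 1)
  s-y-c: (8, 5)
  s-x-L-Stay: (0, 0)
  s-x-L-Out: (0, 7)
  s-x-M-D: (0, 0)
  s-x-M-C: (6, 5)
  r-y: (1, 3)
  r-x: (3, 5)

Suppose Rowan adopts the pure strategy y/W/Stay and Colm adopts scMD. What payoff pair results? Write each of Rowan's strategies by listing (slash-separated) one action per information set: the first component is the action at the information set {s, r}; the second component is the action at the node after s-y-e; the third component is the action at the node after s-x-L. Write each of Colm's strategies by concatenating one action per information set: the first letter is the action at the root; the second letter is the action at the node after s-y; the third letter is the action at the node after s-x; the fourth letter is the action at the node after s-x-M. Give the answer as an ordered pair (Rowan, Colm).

Trace the play path from the root:
  Colm plays s
  Rowan plays y at [s]
  Colm plays c at [s-y]
→ terminal payoff (8, 5).
(Rowan's choice at the node after s-y-e is never reached on this path, so it doesn't affect the outcome.)

(8, 5)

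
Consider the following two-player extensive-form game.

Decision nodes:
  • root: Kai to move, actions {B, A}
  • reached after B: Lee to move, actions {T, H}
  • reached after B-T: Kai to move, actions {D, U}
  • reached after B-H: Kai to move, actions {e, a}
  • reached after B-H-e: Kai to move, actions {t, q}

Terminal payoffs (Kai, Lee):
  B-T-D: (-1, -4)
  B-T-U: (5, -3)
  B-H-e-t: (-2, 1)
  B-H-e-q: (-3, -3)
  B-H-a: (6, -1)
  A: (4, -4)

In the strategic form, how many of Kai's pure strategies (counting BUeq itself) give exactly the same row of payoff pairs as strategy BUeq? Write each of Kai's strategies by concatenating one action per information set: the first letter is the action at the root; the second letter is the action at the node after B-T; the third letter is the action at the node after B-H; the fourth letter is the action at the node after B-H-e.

1

Row for BUeq (columns T, H): (5,-3) (-3,-3).
Every one of Kai's information sets is on the play path for some reply by Lee when Kai follows BUeq.
Changing the action at any of them therefore changes at least one column, so only BUeq itself gives this row.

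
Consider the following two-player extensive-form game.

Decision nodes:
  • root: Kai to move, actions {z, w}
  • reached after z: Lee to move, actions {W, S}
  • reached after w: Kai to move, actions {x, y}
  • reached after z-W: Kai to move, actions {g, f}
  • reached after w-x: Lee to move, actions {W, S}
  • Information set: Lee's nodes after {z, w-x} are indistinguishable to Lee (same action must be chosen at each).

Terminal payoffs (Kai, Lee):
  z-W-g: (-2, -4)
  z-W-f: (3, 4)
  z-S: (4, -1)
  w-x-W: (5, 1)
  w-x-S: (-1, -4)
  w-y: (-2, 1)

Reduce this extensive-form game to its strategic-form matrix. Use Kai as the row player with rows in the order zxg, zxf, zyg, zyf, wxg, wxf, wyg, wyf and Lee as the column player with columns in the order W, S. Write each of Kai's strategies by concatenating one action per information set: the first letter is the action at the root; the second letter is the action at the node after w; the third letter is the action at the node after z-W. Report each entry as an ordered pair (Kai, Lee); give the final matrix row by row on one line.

zxg: (-2,-4) (4,-1) | zxf: (3,4) (4,-1) | zyg: (-2,-4) (4,-1) | zyf: (3,4) (4,-1) | wxg: (5,1) (-1,-4) | wxf: (5,1) (-1,-4) | wyg: (-2,1) (-2,1) | wyf: (-2,1) (-2,1)

            W        S
 zxg  (-2,-4)   (4,-1)
 zxf    (3,4)   (4,-1)
 zyg  (-2,-4)   (4,-1)
 zyf    (3,4)   (4,-1)
 wxg    (5,1)  (-1,-4)
 wxf    (5,1)  (-1,-4)
 wyg   (-2,1)   (-2,1)
 wyf   (-2,1)   (-2,1)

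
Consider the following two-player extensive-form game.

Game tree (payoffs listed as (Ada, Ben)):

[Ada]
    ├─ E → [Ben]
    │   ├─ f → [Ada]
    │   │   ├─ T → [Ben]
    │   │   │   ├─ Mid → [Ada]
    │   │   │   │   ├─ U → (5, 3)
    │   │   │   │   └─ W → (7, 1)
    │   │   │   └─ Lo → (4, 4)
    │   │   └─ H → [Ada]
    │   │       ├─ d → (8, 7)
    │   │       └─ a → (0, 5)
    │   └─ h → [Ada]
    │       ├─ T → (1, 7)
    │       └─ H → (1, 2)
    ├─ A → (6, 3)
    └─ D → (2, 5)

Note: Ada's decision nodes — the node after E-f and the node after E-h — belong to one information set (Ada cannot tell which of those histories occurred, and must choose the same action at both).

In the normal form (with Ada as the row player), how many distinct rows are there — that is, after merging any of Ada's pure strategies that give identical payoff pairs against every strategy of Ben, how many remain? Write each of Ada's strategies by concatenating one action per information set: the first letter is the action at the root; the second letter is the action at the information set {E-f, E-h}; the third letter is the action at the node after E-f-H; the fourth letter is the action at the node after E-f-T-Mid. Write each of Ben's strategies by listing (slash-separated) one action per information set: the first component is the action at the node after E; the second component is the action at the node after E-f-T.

6

Ada has 24 pure strategies: ETdU, ETdW, ETaU, ETaW, EHdU, EHdW, EHaU, EHaW, ATdU, ATdW, ATaU, ATaW, AHdU, AHdW, AHaU, AHaW, DTdU, DTdW, DTaU, DTaW, DHdU, DHdW, DHaU, DHaW. Columns: f/Mid, f/Lo, h/Mid, h/Lo.
{ETdU, ETaU} → row (5,3) (4,4) (1,7) (1,7)
{ETdW, ETaW} → row (7,1) (4,4) (1,7) (1,7)
{EHdU, EHdW} → row (8,7) (8,7) (1,2) (1,2)
{EHaU, EHaW} → row (0,5) (0,5) (1,2) (1,2)
{ATdU, ATdW, ATaU, ATaW, AHdU, AHdW, AHaU, AHaW} → row (6,3) (6,3) (6,3) (6,3)
{DTdU, DTdW, DTaU, DTaW, DHdU, DHdW, DHaU, DHaW} → row (2,5) (2,5) (2,5) (2,5)
That's 6 distinct rows out of 24 strategies.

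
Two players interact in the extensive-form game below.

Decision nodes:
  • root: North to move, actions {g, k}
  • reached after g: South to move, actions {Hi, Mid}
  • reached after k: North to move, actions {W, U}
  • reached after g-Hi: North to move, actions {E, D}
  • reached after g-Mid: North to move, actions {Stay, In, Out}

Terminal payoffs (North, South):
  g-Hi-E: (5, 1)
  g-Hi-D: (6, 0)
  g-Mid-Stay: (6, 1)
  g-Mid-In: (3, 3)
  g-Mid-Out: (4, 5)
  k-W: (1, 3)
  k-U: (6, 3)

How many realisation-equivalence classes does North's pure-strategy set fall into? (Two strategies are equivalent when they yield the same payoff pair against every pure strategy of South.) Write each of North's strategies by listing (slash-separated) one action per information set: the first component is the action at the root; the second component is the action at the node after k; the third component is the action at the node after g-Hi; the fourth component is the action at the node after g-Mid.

North has 24 pure strategies: g/W/E/Stay, g/W/E/In, g/W/E/Out, g/W/D/Stay, g/W/D/In, g/W/D/Out, g/U/E/Stay, g/U/E/In, g/U/E/Out, g/U/D/Stay, g/U/D/In, g/U/D/Out, k/W/E/Stay, k/W/E/In, k/W/E/Out, k/W/D/Stay, k/W/D/In, k/W/D/Out, k/U/E/Stay, k/U/E/In, k/U/E/Out, k/U/D/Stay, k/U/D/In, k/U/D/Out. Columns: Hi, Mid.
{g/W/E/Stay, g/U/E/Stay} → row (5,1) (6,1)
{g/W/E/In, g/U/E/In} → row (5,1) (3,3)
{g/W/E/Out, g/U/E/Out} → row (5,1) (4,5)
{g/W/D/Stay, g/U/D/Stay} → row (6,0) (6,1)
{g/W/D/In, g/U/D/In} → row (6,0) (3,3)
{g/W/D/Out, g/U/D/Out} → row (6,0) (4,5)
{k/W/E/Stay, k/W/E/In, k/W/E/Out, k/W/D/Stay, k/W/D/In, k/W/D/Out} → row (1,3) (1,3)
{k/U/E/Stay, k/U/E/In, k/U/E/Out, k/U/D/Stay, k/U/D/In, k/U/D/Out} → row (6,3) (6,3)
That's 8 distinct rows out of 24 strategies.

8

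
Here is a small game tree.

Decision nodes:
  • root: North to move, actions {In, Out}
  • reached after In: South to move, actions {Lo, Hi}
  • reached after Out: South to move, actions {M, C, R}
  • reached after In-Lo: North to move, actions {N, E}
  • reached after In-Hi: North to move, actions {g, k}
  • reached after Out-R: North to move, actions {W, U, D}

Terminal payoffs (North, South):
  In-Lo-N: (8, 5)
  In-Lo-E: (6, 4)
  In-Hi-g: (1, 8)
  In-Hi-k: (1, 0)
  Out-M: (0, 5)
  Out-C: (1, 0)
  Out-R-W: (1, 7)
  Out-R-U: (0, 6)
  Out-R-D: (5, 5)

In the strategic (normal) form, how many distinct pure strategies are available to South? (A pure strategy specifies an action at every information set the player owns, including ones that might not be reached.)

6

South owns the node after In with actions {Lo, Hi} — two choices.
South owns the node after Out with actions {M, C, R} — three choices.
A pure strategy fixes one action at each information set independently, so the count is the product 2 × 3 = 6.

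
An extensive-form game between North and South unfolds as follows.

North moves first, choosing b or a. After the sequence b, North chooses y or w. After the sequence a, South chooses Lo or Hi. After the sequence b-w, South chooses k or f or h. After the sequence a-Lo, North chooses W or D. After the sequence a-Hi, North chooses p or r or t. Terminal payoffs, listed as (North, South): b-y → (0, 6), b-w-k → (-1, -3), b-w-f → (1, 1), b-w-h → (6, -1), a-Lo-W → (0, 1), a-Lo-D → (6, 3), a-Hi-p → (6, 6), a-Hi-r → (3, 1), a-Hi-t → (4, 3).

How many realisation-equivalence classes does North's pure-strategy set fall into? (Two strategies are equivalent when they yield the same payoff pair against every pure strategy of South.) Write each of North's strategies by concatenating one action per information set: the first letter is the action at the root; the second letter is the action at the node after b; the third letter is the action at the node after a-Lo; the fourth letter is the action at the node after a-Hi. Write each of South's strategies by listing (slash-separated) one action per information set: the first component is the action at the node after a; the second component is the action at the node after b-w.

North has 24 pure strategies: byWp, byWr, byWt, byDp, byDr, byDt, bwWp, bwWr, bwWt, bwDp, bwDr, bwDt, ayWp, ayWr, ayWt, ayDp, ayDr, ayDt, awWp, awWr, awWt, awDp, awDr, awDt. Columns: Lo/k, Lo/f, Lo/h, Hi/k, Hi/f, Hi/h.
{byWp, byWr, byWt, byDp, byDr, byDt} → row (0,6) (0,6) (0,6) (0,6) (0,6) (0,6)
{bwWp, bwWr, bwWt, bwDp, bwDr, bwDt} → row (-1,-3) (1,1) (6,-1) (-1,-3) (1,1) (6,-1)
{ayWp, awWp} → row (0,1) (0,1) (0,1) (6,6) (6,6) (6,6)
{ayWr, awWr} → row (0,1) (0,1) (0,1) (3,1) (3,1) (3,1)
{ayWt, awWt} → row (0,1) (0,1) (0,1) (4,3) (4,3) (4,3)
{ayDp, awDp} → row (6,3) (6,3) (6,3) (6,6) (6,6) (6,6)
{ayDr, awDr} → row (6,3) (6,3) (6,3) (3,1) (3,1) (3,1)
{ayDt, awDt} → row (6,3) (6,3) (6,3) (4,3) (4,3) (4,3)
That's 8 distinct rows out of 24 strategies.

8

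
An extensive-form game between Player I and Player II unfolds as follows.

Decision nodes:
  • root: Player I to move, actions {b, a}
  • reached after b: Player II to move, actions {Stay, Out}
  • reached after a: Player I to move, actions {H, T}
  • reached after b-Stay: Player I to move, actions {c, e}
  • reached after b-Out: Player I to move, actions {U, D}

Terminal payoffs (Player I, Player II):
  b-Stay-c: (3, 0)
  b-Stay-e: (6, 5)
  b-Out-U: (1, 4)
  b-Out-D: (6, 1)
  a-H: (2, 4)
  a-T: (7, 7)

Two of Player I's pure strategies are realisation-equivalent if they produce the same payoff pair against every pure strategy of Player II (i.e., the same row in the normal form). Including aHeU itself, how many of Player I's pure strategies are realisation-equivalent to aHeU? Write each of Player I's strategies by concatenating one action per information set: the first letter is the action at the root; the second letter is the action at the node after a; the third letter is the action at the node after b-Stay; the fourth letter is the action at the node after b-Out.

Row for aHeU (columns Stay, Out): (2,4) (2,4).
Under aHeU, Player I's choice at the node after b-Stay and at the node after b-Out can never be reached regardless of what Player II does, so varying those choices leaves every outcome unchanged.
Holding the reachable choices fixed and varying the unreachable ones freely already gives 2 × 2 = 4 equivalent strategies.
No other strategy reproduces this row, so those 4 are the full class: aHcU, aHcD, aHeU, aHeD.

4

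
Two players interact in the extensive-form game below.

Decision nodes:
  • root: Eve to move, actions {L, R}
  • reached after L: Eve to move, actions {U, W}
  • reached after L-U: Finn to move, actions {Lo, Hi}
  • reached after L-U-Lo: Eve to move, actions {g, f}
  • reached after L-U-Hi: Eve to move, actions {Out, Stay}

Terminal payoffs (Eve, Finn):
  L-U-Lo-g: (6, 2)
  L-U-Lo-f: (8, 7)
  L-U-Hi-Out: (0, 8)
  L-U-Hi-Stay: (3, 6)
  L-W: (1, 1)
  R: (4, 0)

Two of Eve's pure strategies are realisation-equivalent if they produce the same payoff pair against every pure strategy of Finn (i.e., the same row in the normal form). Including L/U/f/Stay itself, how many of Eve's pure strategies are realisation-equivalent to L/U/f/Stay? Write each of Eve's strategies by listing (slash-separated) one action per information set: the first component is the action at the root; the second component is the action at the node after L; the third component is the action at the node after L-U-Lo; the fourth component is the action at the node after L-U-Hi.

Row for L/U/f/Stay (columns Lo, Hi): (8,7) (3,6).
Every one of Eve's information sets is on the play path for some reply by Finn when Eve follows L/U/f/Stay.
Changing the action at any of them therefore changes at least one column, so only L/U/f/Stay itself gives this row.

1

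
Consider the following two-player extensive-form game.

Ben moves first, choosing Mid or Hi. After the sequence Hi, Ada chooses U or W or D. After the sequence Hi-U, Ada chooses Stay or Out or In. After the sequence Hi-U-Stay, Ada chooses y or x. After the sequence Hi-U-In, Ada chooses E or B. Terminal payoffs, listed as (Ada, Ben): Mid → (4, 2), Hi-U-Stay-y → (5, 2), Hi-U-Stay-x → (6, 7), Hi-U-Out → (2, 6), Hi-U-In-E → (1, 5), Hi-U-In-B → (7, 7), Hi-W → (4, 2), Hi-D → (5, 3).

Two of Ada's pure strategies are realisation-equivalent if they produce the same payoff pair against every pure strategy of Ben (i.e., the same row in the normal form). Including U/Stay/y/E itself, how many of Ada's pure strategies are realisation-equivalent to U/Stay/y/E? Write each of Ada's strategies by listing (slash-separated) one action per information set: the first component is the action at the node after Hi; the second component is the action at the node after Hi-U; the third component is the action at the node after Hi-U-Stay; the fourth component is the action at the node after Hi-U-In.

Row for U/Stay/y/E (columns Mid, Hi): (4,2) (5,2).
Under U/Stay/y/E, Ada's choice at the node after Hi-U-In can never be reached regardless of what Ben does, so varying those choices leaves every outcome unchanged.
Holding the reachable choices fixed and varying the unreachable one freely already gives 2 equivalent strategies.
No other strategy reproduces this row, so those 2 are the full class: U/Stay/y/E, U/Stay/y/B.

2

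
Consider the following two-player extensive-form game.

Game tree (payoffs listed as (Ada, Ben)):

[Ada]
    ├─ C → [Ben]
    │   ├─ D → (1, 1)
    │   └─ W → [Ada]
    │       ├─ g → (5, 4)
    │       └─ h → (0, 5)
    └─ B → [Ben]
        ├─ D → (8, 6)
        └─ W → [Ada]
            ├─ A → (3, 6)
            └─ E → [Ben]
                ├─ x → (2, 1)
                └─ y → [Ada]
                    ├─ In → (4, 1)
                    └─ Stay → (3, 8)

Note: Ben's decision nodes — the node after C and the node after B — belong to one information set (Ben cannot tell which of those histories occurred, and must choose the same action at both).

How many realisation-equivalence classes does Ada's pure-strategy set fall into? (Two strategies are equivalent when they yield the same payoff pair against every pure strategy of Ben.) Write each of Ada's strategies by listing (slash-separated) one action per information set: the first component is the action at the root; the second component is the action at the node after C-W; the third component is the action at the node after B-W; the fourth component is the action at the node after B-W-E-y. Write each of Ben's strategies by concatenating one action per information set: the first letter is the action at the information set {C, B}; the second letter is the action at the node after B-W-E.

5

Ada has 16 pure strategies: C/g/A/In, C/g/A/Stay, C/g/E/In, C/g/E/Stay, C/h/A/In, C/h/A/Stay, C/h/E/In, C/h/E/Stay, B/g/A/In, B/g/A/Stay, B/g/E/In, B/g/E/Stay, B/h/A/In, B/h/A/Stay, B/h/E/In, B/h/E/Stay. Columns: Dx, Dy, Wx, Wy.
{C/g/A/In, C/g/A/Stay, C/g/E/In, C/g/E/Stay} → row (1,1) (1,1) (5,4) (5,4)
{C/h/A/In, C/h/A/Stay, C/h/E/In, C/h/E/Stay} → row (1,1) (1,1) (0,5) (0,5)
{B/g/A/In, B/g/A/Stay, B/h/A/In, B/h/A/Stay} → row (8,6) (8,6) (3,6) (3,6)
{B/g/E/In, B/h/E/In} → row (8,6) (8,6) (2,1) (4,1)
{B/g/E/Stay, B/h/E/Stay} → row (8,6) (8,6) (2,1) (3,8)
That's 5 distinct rows out of 16 strategies.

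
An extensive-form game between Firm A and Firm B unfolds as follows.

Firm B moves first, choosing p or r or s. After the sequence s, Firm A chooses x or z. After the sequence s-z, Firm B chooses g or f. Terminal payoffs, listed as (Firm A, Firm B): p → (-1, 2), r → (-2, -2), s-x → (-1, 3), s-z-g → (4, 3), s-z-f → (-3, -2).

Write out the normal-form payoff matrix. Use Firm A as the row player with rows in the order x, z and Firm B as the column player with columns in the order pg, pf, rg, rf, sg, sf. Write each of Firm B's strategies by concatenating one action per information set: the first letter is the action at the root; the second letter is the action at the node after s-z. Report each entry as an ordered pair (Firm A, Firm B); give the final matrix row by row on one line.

x: (-1,2) (-1,2) (-2,-2) (-2,-2) (-1,3) (-1,3) | z: (-1,2) (-1,2) (-2,-2) (-2,-2) (4,3) (-3,-2)

Row x: pg→(-1,2), pf→(-1,2), rg→(-2,-2), rf→(-2,-2), sg→(-1,3), sf→(-1,3)
Row z: pg→(-1,2), pf→(-1,2), rg→(-2,-2), rf→(-2,-2), sg→(4,3), sf→(-3,-2)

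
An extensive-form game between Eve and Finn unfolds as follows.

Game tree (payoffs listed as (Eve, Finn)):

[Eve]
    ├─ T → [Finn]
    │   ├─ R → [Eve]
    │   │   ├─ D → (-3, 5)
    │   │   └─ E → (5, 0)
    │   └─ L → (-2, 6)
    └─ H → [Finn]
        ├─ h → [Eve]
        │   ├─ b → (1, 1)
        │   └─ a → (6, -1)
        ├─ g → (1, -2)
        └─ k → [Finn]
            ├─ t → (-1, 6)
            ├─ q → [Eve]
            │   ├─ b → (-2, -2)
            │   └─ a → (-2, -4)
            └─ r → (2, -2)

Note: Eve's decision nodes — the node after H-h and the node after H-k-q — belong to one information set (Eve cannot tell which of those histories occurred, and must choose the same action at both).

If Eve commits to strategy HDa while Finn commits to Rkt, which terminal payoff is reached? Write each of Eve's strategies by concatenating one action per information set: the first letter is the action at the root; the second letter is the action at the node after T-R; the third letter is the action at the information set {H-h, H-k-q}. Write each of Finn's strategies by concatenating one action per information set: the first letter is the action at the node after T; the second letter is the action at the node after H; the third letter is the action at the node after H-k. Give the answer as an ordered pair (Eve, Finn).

(-1, 6)

Trace the play path from the root:
  Eve plays H
  Finn plays k at [H]
  Finn plays t at [H-k]
→ terminal payoff (-1, 6).
(Eve's choice at the node after T-R is never reached on this path, so it doesn't affect the outcome.)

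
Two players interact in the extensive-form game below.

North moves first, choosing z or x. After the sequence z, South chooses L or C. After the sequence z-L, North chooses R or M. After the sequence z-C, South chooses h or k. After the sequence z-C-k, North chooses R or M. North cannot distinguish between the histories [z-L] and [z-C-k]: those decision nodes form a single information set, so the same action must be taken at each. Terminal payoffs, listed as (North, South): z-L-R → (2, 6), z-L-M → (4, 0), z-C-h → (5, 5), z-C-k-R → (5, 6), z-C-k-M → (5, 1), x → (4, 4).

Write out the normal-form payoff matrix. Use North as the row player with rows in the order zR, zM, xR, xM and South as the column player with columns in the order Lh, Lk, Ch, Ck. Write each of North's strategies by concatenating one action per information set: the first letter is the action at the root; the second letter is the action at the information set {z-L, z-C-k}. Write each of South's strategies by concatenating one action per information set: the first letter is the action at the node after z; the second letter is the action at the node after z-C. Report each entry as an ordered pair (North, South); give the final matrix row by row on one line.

Row zR: Lh→(2,6), Lk→(2,6), Ch→(5,5), Ck→(5,6)
Row zM: Lh→(4,0), Lk→(4,0), Ch→(5,5), Ck→(5,1)
Row xR: Lh→(4,4), Lk→(4,4), Ch→(4,4), Ck→(4,4)
Row xM: Lh→(4,4), Lk→(4,4), Ch→(4,4), Ck→(4,4)

zR: (2,6) (2,6) (5,5) (5,6) | zM: (4,0) (4,0) (5,5) (5,1) | xR: (4,4) (4,4) (4,4) (4,4) | xM: (4,4) (4,4) (4,4) (4,4)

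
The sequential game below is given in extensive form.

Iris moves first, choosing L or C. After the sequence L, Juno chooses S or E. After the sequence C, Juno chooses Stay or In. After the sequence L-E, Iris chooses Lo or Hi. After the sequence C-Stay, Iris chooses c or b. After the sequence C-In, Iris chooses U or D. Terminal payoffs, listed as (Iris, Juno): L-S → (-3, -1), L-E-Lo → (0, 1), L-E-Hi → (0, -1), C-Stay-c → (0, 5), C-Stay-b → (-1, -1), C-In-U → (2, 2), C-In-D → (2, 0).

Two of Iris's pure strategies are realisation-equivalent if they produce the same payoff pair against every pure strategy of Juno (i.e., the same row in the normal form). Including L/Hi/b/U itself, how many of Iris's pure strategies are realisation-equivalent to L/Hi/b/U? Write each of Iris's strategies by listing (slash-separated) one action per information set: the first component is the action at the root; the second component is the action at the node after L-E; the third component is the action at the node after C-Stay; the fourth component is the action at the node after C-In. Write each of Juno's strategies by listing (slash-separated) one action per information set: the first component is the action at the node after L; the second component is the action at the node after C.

4

Row for L/Hi/b/U (columns S/Stay, S/In, E/Stay, E/In): (-3,-1) (-3,-1) (0,-1) (0,-1).
Under L/Hi/b/U, Iris's choice at the node after C-Stay and at the node after C-In can never be reached regardless of what Juno does, so varying those choices leaves every outcome unchanged.
Holding the reachable choices fixed and varying the unreachable ones freely already gives 2 × 2 = 4 equivalent strategies.
No other strategy reproduces this row, so those 4 are the full class: L/Hi/c/U, L/Hi/c/D, L/Hi/b/U, L/Hi/b/D.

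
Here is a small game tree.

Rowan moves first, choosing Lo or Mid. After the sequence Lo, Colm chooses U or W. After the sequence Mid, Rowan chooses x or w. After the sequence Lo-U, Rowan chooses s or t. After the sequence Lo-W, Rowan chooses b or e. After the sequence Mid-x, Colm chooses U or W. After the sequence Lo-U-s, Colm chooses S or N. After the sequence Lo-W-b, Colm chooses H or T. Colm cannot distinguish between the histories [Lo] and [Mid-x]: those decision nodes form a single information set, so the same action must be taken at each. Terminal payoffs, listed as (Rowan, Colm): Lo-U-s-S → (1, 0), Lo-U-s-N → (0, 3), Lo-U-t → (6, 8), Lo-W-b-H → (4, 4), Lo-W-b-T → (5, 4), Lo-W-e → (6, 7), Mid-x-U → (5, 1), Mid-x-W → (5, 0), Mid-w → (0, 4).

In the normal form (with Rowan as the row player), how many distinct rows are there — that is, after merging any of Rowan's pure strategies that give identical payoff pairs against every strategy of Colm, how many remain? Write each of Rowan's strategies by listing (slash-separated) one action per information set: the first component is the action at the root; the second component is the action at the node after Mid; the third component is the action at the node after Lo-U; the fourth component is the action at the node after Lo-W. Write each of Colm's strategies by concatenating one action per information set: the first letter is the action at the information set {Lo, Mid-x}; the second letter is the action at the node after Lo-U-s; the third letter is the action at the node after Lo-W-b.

Rowan has 16 pure strategies: Lo/x/s/b, Lo/x/s/e, Lo/x/t/b, Lo/x/t/e, Lo/w/s/b, Lo/w/s/e, Lo/w/t/b, Lo/w/t/e, Mid/x/s/b, Mid/x/s/e, Mid/x/t/b, Mid/x/t/e, Mid/w/s/b, Mid/w/s/e, Mid/w/t/b, Mid/w/t/e. Columns: USH, UST, UNH, UNT, WSH, WST, WNH, WNT.
{Lo/x/s/b, Lo/w/s/b} → row (1,0) (1,0) (0,3) (0,3) (4,4) (5,4) (4,4) (5,4)
{Lo/x/s/e, Lo/w/s/e} → row (1,0) (1,0) (0,3) (0,3) (6,7) (6,7) (6,7) (6,7)
{Lo/x/t/b, Lo/w/t/b} → row (6,8) (6,8) (6,8) (6,8) (4,4) (5,4) (4,4) (5,4)
{Lo/x/t/e, Lo/w/t/e} → row (6,8) (6,8) (6,8) (6,8) (6,7) (6,7) (6,7) (6,7)
{Mid/x/s/b, Mid/x/s/e, Mid/x/t/b, Mid/x/t/e} → row (5,1) (5,1) (5,1) (5,1) (5,0) (5,0) (5,0) (5,0)
{Mid/w/s/b, Mid/w/s/e, Mid/w/t/b, Mid/w/t/e} → row (0,4) (0,4) (0,4) (0,4) (0,4) (0,4) (0,4) (0,4)
That's 6 distinct rows out of 16 strategies.

6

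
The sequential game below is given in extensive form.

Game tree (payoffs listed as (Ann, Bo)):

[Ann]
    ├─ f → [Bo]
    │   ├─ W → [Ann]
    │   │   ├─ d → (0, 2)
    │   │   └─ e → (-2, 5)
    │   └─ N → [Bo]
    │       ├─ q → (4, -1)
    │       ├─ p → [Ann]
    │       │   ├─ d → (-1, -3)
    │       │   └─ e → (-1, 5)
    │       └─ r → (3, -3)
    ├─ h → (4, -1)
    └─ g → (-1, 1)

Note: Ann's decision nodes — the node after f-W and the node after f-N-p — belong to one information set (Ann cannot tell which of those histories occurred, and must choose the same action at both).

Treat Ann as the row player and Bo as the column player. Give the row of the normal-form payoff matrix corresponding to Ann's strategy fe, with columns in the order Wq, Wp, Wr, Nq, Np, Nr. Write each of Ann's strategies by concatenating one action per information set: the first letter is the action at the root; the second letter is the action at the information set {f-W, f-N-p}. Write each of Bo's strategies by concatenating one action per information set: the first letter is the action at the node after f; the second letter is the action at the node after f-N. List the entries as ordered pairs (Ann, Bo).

vs Wq: Ann plays f → Bo plays W at [f] → Ann plays e at [f-W] → (-2, 5)
vs Wp: Ann plays f → Bo plays W at [f] → Ann plays e at [f-W] → (-2, 5)
vs Wr: Ann plays f → Bo plays W at [f] → Ann plays e at [f-W] → (-2, 5)
vs Nq: Ann plays f → Bo plays N at [f] → Bo plays q at [f-N] → (4, -1)
vs Np: Ann plays f → Bo plays N at [f] → Bo plays p at [f-N] → Ann plays e at [f-N-p] → (-1, 5)
vs Nr: Ann plays f → Bo plays N at [f] → Bo plays r at [f-N] → (3, -3)

(-2,5) (-2,5) (-2,5) (4,-1) (-1,5) (3,-3)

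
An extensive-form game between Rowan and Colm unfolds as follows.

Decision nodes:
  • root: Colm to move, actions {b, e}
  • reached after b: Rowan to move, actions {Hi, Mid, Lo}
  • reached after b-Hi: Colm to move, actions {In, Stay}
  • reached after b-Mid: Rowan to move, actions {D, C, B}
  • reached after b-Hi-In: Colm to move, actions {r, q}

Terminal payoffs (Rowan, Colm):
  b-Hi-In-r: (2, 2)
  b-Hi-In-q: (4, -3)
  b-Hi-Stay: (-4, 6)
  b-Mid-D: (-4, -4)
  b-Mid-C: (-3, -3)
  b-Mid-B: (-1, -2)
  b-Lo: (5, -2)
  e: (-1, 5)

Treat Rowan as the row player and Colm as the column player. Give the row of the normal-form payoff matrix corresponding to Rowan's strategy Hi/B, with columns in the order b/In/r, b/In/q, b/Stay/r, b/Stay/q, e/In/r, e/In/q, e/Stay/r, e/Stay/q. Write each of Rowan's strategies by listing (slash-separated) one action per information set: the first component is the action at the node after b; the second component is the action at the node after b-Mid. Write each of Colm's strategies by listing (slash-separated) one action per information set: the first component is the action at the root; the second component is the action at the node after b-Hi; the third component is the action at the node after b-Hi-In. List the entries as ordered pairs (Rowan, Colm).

(2,2) (4,-3) (-4,6) (-4,6) (-1,5) (-1,5) (-1,5) (-1,5)

vs b/In/r: Colm plays b → Rowan plays Hi at [b] → Colm plays In at [b-Hi] → Colm plays r at [b-Hi-In] → (2, 2)
vs b/In/q: Colm plays b → Rowan plays Hi at [b] → Colm plays In at [b-Hi] → Colm plays q at [b-Hi-In] → (4, -3)
vs b/Stay/r: Colm plays b → Rowan plays Hi at [b] → Colm plays Stay at [b-Hi] → (-4, 6)
vs b/Stay/q: Colm plays b → Rowan plays Hi at [b] → Colm plays Stay at [b-Hi] → (-4, 6)
vs e/In/r: Colm plays e → (-1, 5)
vs e/In/q: Colm plays e → (-1, 5)
vs e/Stay/r: Colm plays e → (-1, 5)
vs e/Stay/q: Colm plays e → (-1, 5)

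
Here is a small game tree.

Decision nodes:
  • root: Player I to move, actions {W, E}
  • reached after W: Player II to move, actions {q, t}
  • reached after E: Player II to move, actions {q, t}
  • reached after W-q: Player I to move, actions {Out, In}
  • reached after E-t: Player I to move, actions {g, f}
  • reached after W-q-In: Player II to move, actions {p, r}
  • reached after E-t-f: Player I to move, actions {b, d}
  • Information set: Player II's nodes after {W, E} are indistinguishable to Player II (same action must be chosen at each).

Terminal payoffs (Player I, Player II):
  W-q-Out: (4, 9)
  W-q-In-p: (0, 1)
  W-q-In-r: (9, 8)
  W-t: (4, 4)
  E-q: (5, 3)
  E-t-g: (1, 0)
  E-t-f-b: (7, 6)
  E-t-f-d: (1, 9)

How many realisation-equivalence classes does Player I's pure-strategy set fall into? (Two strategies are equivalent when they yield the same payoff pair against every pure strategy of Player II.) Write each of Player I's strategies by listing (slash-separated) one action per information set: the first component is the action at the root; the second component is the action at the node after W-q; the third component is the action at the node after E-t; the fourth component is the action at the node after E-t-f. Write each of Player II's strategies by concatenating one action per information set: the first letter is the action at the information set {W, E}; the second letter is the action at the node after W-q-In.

5

Player I has 16 pure strategies: W/Out/g/b, W/Out/g/d, W/Out/f/b, W/Out/f/d, W/In/g/b, W/In/g/d, W/In/f/b, W/In/f/d, E/Out/g/b, E/Out/g/d, E/Out/f/b, E/Out/f/d, E/In/g/b, E/In/g/d, E/In/f/b, E/In/f/d. Columns: qp, qr, tp, tr.
{W/Out/g/b, W/Out/g/d, W/Out/f/b, W/Out/f/d} → row (4,9) (4,9) (4,4) (4,4)
{W/In/g/b, W/In/g/d, W/In/f/b, W/In/f/d} → row (0,1) (9,8) (4,4) (4,4)
{E/Out/g/b, E/Out/g/d, E/In/g/b, E/In/g/d} → row (5,3) (5,3) (1,0) (1,0)
{E/Out/f/b, E/In/f/b} → row (5,3) (5,3) (7,6) (7,6)
{E/Out/f/d, E/In/f/d} → row (5,3) (5,3) (1,9) (1,9)
That's 5 distinct rows out of 16 strategies.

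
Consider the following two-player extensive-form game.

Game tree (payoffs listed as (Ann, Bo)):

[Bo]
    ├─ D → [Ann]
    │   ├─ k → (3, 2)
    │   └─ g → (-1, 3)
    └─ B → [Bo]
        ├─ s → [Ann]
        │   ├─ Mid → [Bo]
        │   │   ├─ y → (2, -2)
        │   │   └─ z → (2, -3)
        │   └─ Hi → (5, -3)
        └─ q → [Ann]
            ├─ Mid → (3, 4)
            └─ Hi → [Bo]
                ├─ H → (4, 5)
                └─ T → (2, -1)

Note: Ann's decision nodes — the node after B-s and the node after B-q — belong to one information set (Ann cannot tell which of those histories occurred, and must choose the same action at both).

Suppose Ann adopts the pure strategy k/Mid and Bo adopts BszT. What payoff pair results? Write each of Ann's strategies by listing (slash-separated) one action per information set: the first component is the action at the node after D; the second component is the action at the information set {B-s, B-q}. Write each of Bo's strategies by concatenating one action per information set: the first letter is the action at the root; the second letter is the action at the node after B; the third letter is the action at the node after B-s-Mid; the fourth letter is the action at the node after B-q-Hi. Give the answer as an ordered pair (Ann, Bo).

Trace the play path from the root:
  Bo plays B
  Bo plays s at [B]
  Ann plays Mid at [B-s]
  Bo plays z at [B-s-Mid]
→ terminal payoff (2, -3).
(Ann's choice at the node after D is never reached on this path, so it doesn't affect the outcome.)

(2, -3)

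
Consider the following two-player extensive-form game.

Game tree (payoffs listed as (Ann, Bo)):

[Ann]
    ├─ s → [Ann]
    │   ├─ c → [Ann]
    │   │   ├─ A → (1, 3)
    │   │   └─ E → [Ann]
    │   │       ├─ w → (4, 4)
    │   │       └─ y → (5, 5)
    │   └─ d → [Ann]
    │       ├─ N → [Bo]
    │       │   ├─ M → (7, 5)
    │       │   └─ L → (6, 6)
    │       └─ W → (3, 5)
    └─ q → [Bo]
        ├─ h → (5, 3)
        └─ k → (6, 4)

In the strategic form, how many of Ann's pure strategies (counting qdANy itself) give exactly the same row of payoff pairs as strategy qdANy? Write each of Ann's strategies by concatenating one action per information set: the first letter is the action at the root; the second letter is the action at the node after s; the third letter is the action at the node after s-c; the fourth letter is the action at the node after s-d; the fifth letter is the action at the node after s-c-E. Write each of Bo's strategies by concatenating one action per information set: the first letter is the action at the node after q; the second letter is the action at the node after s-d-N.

Row for qdANy (columns hM, hL, kM, kL): (5,3) (5,3) (6,4) (6,4).
Under qdANy, Ann's choice at the node after s and at the node after s-c and at the node after s-d and at the node after s-c-E can never be reached regardless of what Bo does, so varying those choices leaves every outcome unchanged.
Holding the reachable choices fixed and varying the unreachable ones freely already gives 2 × 2 × 2 × 2 = 16 equivalent strategies.
No other strategy reproduces this row, so those 16 are the full class: qcANw, qcANy, qcAWw, qcAWy, qcENw, qcENy, qcEWw, qcEWy, qdANw, qdANy, qdAWw, qdAWy, qdENw, qdENy, qdEWw, qdEWy.

16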